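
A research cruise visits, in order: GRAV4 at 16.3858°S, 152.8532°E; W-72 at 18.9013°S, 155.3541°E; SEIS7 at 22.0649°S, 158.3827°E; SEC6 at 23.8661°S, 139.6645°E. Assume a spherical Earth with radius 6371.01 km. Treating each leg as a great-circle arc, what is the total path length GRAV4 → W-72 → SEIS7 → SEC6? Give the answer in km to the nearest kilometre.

GRAV4→W-72: c = 0.060476 rad, d = 385.29 km
W-72→SEIS7: c = 0.074160 rad, d = 472.47 km
SEIS7→SEC6: c = 0.302215 rad, d = 1925.42 km
Total = 385.29 + 472.47 + 1925.42 = 2783.18 km

2783 km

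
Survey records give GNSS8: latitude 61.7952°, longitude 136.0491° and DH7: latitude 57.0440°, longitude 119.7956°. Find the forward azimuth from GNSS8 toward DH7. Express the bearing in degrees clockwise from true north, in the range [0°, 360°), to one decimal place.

247.3°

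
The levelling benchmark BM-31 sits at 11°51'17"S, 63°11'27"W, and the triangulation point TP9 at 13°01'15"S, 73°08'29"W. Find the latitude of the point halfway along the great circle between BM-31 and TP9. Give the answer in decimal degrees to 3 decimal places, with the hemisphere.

BM-31: φ = -11.85472°, λ = -63.19083°
TP9: φ = -13.02083°, λ = -73.14139°
Bx = cos φ₂ cos Δλ = 0.959632,  By = cos φ₂ sin Δλ = -0.168355
φₘ = atan2(sin φ₁ + sin φ₂, √((cos φ₁ + Bx)² + By²)) = -12.48335°
λₘ = λ₁ + atan2(By, cos φ₁ + Bx) = -68.15492°

12.483°S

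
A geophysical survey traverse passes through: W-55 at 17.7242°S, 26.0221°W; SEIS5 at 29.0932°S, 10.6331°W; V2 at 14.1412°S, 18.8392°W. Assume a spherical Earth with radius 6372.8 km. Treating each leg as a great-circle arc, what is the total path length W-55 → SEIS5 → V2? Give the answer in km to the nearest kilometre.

3878 km

W-55→SEIS5: c = 0.315842 rad, d = 2012.80 km
SEIS5→V2: c = 0.292707 rad, d = 1865.36 km
Total = 2012.80 + 1865.36 = 3878.16 km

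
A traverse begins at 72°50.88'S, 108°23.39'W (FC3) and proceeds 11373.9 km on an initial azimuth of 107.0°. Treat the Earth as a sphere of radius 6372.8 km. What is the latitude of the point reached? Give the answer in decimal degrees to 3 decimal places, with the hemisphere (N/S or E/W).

FC3: φ = -72.84800°, λ = -108.38983°
δ = d/R = 11373.9/6372.8 = 1.784757 rad
φ₂ = arcsin(sin φ₁ cos δ + cos φ₁ sin δ cos θ)
   = arcsin(-0.95553·-0.21233 + 0.29491·0.97720·-0.29237) = 6.81317°
λ₂ = λ₁ + atan2(sin θ sin δ cos φ₁, cos δ − sin φ₁ sin φ₂) = 1.36546°

6.813°N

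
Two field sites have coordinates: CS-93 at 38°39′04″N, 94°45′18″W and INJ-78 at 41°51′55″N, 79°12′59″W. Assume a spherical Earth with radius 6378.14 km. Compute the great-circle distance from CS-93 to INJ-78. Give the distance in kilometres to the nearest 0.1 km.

1365.5 km

CS-93: φ = +38.65111°, λ = -94.75500°
INJ-78: φ = +41.86528°, λ = -79.21639°
Δφ = 3.2142°,  Δλ = 15.5386°
a = sin²(Δφ/2) + cos φ₁ cos φ₂ sin²(Δλ/2) = 0.011415
c = 2·arcsin(√a) = 0.214092 rad = 12.2666°
d = R·c = 6378.14 × 0.214092 = 1365.5 km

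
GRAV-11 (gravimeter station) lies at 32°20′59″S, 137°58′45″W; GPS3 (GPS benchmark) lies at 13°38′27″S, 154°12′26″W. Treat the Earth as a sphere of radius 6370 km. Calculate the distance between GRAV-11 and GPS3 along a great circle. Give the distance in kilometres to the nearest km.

GRAV-11: φ = -32.34972°, λ = -137.97917°
GPS3: φ = -13.64083°, λ = -154.20722°
Δφ = 18.7089°,  Δλ = -16.2281°
a = sin²(Δφ/2) + cos φ₁ cos φ₂ sin²(Δλ/2) = 0.042775
c = 2·arcsin(√a) = 0.416648 rad = 23.8722°
d = R·c = 6370 × 0.416648 = 2654.0 km

2654 km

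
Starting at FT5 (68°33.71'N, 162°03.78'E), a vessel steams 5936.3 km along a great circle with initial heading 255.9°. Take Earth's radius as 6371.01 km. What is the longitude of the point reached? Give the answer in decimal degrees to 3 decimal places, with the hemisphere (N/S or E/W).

99.258°E

FT5: φ = +68.56183°, λ = +162.06300°
δ = d/R = 5936.3/6371.01 = 0.931767 rad
φ₂ = arcsin(sin φ₁ cos δ + cos φ₁ sin δ cos θ)
   = arcsin(0.93081·0.59642 + 0.36550·0.80268·-0.24362) = 28.92609°
λ₂ = λ₁ + atan2(sin θ sin δ cos φ₁, cos δ − sin φ₁ sin φ₂) = 99.25788°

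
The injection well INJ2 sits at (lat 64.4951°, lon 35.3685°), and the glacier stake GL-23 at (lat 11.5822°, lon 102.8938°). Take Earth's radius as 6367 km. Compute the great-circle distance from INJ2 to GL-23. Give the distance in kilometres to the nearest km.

7776 km

Δφ = -52.9129°,  Δλ = 67.5253°
a = sin²(Δφ/2) + cos φ₁ cos φ₂ sin²(Δλ/2) = 0.328770
c = 2·arcsin(√a) = 1.221263 rad = 69.9732°
d = R·c = 6367 × 1.221263 = 7775.8 km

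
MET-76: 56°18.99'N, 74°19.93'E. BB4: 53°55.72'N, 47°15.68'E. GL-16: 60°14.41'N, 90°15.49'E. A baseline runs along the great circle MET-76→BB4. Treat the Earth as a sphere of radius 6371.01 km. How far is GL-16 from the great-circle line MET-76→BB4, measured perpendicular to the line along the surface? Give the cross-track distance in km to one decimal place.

576.1 km

MET-76: φ = +56.31650°, λ = +74.33217°
BB4: φ = +53.92867°, λ = +47.26133°
GL-16: φ = +60.24017°, λ = +90.25817°
δ₁₃ = central angle MET-76→GL-16 = 0.160861 rad  (haversine)
θ₁₃ = bearing MET-76→GL-16 = 58.251°,  θ₁₂ = bearing MET-76→BB4 = 272.567°
dₓₜ = R·arcsin(sin δ₁₃ · sin(θ₁₃ − θ₁₂)) = 6371.01·arcsin(0.16017·sin(-214.316°)) = 576.061 km
|dₓₜ| = 576.061 km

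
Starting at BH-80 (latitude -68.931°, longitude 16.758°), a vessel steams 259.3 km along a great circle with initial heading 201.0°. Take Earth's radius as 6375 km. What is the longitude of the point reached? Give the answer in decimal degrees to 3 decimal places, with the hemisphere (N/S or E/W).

14.181°E

δ = d/R = 259.3/6375 = 0.040675 rad
φ₂ = arcsin(sin φ₁ cos δ + cos φ₁ sin δ cos θ)
   = arcsin(-0.93315·0.99917 + 0.35949·0.04066·-0.93358) = -71.08907°
λ₂ = λ₁ + atan2(sin θ sin δ cos φ₁, cos δ − sin φ₁ sin φ₂) = 14.18094°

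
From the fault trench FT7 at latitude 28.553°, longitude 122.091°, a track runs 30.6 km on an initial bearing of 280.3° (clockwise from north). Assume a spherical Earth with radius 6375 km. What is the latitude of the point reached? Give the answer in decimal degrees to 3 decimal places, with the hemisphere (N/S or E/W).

28.602°N

δ = d/R = 30.6/6375 = 0.004800 rad
φ₂ = arcsin(sin φ₁ cos δ + cos φ₁ sin δ cos θ)
   = arcsin(0.47797·0.99999 + 0.87838·0.00480·0.17880) = 28.60183°
λ₂ = λ₁ + atan2(sin θ sin δ cos φ₁, cos δ − sin φ₁ sin φ₂) = 121.78280°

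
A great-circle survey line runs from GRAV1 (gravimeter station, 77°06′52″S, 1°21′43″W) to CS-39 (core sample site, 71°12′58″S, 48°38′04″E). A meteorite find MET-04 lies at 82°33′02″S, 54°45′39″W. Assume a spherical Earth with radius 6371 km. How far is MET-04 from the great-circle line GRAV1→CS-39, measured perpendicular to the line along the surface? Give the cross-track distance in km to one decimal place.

GRAV1: φ = -77.11444°, λ = -1.36194°
CS-39: φ = -71.21611°, λ = +48.63444°
MET-04: φ = -82.55056°, λ = -54.76083°
δ₁₃ = central angle GRAV1→MET-04 = 0.180084 rad  (haversine)
θ₁₃ = bearing GRAV1→MET-04 = 215.529°,  θ₁₂ = bearing GRAV1→CS-39 = 92.170°
dₓₜ = R·arcsin(sin δ₁₃ · sin(θ₁₃ − θ₁₂)) = 6371·arcsin(0.17911·sin(123.359°)) = 956.708 km
|dₓₜ| = 956.708 km

956.7 km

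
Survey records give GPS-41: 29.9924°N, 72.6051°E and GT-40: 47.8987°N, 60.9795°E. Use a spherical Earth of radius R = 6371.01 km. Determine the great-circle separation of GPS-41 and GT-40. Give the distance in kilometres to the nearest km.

Δφ = 17.9063°,  Δλ = -11.6256°
a = sin²(Δφ/2) + cos φ₁ cos φ₂ sin²(Δλ/2) = 0.030176
c = 2·arcsin(√a) = 0.349195 rad = 20.0074°
d = R·c = 6371.01 × 0.349195 = 2224.7 km

2225 km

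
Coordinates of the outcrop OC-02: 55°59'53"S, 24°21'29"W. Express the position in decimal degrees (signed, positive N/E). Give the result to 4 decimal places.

lat: 55.9981° S → -55.9981°
lon: 24.3581° W → -24.3581°

-55.9981°, -24.3581°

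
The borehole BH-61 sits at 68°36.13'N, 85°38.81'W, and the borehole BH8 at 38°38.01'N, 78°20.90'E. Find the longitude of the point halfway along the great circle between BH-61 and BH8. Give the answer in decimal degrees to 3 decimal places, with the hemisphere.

BH-61: φ = +68.60217°, λ = -85.64683°
BH8: φ = +38.63350°, λ = +78.34833°
Bx = cos φ₂ cos Δλ = -0.750877,  By = cos φ₂ sin Δλ = 0.215379
φₘ = atan2(sin φ₁ + sin φ₂, √((cos φ₁ + Bx)² + By²)) = 74.13461°
λₘ = λ₁ + atan2(By, cos φ₁ + Bx) = 65.19489°

65.195°E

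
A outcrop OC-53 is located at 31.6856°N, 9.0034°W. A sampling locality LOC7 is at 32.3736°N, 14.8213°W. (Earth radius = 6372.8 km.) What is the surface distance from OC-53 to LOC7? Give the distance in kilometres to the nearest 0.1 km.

Δφ = 0.6880°,  Δλ = -5.8179°
a = sin²(Δφ/2) + cos φ₁ cos φ₂ sin²(Δλ/2) = 0.001887
c = 2·arcsin(√a) = 0.086906 rad = 4.9794°
d = R·c = 6372.8 × 0.086906 = 553.8 km

553.8 km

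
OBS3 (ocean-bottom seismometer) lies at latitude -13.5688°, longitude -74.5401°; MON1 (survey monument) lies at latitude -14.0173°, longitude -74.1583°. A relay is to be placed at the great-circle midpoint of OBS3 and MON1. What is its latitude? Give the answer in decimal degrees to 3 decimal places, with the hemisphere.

13.793°S

Bx = cos φ₂ cos Δλ = 0.970201,  By = cos φ₂ sin Δλ = 0.006465
φₘ = atan2(sin φ₁ + sin φ₂, √((cos φ₁ + Bx)² + By²)) = -13.79312°
λₘ = λ₁ + atan2(By, cos φ₁ + Bx) = -74.34938°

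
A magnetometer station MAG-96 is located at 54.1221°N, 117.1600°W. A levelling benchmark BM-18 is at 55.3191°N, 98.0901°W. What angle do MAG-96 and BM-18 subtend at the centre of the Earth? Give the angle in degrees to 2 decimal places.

11.04°

Δφ = 1.1970°,  Δλ = 19.0699°
a = sin²(Δφ/2) + cos φ₁ cos φ₂ sin²(Δλ/2) = 0.009259
c = 2·arcsin(√a) = 0.192750 rad = 11.0438°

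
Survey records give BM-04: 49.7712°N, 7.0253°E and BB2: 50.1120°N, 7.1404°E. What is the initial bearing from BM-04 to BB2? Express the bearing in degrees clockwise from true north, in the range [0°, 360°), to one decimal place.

Δλ = 0.1151°
y = sin Δλ · cos φ₂ = 0.001288
x = cos φ₁ sin φ₂ − sin φ₁ cos φ₂ cos Δλ = 0.005949
θ = atan2(y, x) = 12.2188° → 12.2188° (mod 360°)

12.2°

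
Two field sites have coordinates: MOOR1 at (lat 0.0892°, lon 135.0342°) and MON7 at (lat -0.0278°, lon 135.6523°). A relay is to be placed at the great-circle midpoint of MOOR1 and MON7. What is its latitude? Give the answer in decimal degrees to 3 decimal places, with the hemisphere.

Bx = cos φ₂ cos Δλ = 0.999942,  By = cos φ₂ sin Δλ = 0.010788
φₘ = atan2(sin φ₁ + sin φ₂, √((cos φ₁ + Bx)² + By²)) = 0.03070°
λₘ = λ₁ + atan2(By, cos φ₁ + Bx) = 135.34325°

0.031°N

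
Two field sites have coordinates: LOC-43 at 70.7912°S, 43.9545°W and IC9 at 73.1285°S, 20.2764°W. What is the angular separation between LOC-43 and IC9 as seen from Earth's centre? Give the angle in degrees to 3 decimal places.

7.637°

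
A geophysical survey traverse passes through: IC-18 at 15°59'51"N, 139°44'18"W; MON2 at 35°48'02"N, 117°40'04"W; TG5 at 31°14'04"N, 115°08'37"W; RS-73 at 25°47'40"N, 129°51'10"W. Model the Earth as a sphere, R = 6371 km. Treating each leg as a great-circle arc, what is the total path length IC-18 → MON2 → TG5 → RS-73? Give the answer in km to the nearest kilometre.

IC-18: φ = +15.99750°, λ = -139.73833°
MON2: φ = +35.80056°, λ = -117.66778°
TG5: φ = +31.23444°, λ = -115.14361°
RS-73: φ = +25.79444°, λ = -129.85278°
IC-18→MON2: c = 0.487020 rad, d = 3102.80 km
MON2→TG5: c = 0.087741 rad, d = 559.00 km
TG5→RS-73: c = 0.244470 rad, d = 1557.52 km
Total = 3102.80 + 559.00 + 1557.52 = 5219.32 km

5219 km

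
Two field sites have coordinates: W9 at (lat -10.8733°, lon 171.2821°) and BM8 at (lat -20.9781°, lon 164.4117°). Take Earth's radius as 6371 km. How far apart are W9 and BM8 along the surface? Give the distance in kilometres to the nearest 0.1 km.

1341.8 km

Δφ = -10.1048°,  Δλ = -6.8704°
a = sin²(Δφ/2) + cos φ₁ cos φ₂ sin²(Δλ/2) = 0.011048
c = 2·arcsin(√a) = 0.210608 rad = 12.0669°
d = R·c = 6371 × 0.210608 = 1341.8 km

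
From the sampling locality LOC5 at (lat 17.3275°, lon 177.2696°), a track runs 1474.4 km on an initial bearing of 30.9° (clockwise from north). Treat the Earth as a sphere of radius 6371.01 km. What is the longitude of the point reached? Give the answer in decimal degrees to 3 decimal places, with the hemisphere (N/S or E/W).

δ = d/R = 1474.4/6371.01 = 0.231423 rad
φ₂ = arcsin(sin φ₁ cos δ + cos φ₁ sin δ cos θ)
   = arcsin(0.29783·0.97334 + 0.95462·0.22936·0.85806) = 28.53986°
λ₂ = λ₁ + atan2(sin θ sin δ cos φ₁, cos δ − sin φ₁ sin φ₂) = -175.02497°

175.025°W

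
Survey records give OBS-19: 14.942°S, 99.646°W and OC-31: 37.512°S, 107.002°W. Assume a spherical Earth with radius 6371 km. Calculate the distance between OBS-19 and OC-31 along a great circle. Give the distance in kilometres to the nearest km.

Δφ = -22.5700°,  Δλ = -7.3560°
a = sin²(Δφ/2) + cos φ₁ cos φ₂ sin²(Δλ/2) = 0.041448
c = 2·arcsin(√a) = 0.410043 rad = 23.4937°
d = R·c = 6371 × 0.410043 = 2612.4 km

2612 km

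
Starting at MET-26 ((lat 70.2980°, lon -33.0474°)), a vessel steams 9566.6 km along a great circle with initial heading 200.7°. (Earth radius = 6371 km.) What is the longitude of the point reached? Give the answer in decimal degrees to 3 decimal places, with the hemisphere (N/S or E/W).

δ = d/R = 9566.6/6371 = 1.501585 rad
φ₂ = arcsin(sin φ₁ cos δ + cos φ₁ sin δ cos θ)
   = arcsin(0.94146·0.06916 + 0.33713·0.99761·-0.93544) = -14.44805°
λ₂ = λ₁ + atan2(sin θ sin δ cos φ₁, cos δ − sin φ₁ sin φ₂) = -54.40237°

54.402°W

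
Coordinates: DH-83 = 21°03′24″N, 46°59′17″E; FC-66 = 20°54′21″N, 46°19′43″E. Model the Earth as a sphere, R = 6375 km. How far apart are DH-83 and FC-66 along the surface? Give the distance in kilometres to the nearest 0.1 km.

DH-83: φ = +21.05667°, λ = +46.98806°
FC-66: φ = +20.90583°, λ = +46.32861°
Δφ = -0.1508°,  Δλ = -0.6594°
a = sin²(Δφ/2) + cos φ₁ cos φ₂ sin²(Δλ/2) = 0.000031
c = 2·arcsin(√a) = 0.011064 rad = 0.6339°
d = R·c = 6375 × 0.011064 = 70.5 km

70.5 km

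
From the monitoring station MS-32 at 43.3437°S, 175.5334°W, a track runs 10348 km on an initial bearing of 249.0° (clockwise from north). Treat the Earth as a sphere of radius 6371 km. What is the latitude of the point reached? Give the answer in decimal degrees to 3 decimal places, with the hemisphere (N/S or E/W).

δ = d/R = 10348/6371 = 1.624235 rad
φ₂ = arcsin(sin φ₁ cos δ + cos φ₁ sin δ cos θ)
   = arcsin(-0.68637·-0.05341 + 0.72725·0.99857·-0.35837) = -12.91995°
λ₂ = λ₁ + atan2(sin θ sin δ cos φ₁, cos δ − sin φ₁ sin φ₂) = 77.49747°

12.920°S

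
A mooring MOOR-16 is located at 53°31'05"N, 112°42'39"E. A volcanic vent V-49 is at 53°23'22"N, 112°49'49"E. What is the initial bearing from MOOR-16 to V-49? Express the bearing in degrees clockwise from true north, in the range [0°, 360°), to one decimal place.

MOOR-16: φ = +53.51806°, λ = +112.71083°
V-49: φ = +53.38944°, λ = +112.83028°
Δλ = 0.1194°
y = sin Δλ · cos φ₂ = 0.001243
x = cos φ₁ sin φ₂ − sin φ₁ cos φ₂ cos Δλ = -0.002244
θ = atan2(y, x) = 151.0081° → 151.0081° (mod 360°)

151.0°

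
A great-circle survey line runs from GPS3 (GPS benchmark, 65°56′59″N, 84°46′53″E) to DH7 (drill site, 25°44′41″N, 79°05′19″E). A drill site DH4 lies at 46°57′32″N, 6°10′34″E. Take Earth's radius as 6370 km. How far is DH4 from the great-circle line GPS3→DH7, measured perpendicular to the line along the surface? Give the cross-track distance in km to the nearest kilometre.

4822 km

GPS3: φ = +65.94972°, λ = +84.78139°
DH7: φ = +25.74472°, λ = +79.08861°
DH4: φ = +46.95889°, λ = +6.17611°
δ₁₃ = central angle GPS3→DH4 = 0.763572 rad  (haversine)
θ₁₃ = bearing GPS3→DH4 = 284.635°,  θ₁₂ = bearing GPS3→DH7 = 187.930°
dₓₜ = R·arcsin(sin δ₁₃ · sin(θ₁₃ − θ₁₂)) = 6370·arcsin(0.69151·sin(96.706°)) = 4822.370 km
|dₓₜ| = 4822.370 km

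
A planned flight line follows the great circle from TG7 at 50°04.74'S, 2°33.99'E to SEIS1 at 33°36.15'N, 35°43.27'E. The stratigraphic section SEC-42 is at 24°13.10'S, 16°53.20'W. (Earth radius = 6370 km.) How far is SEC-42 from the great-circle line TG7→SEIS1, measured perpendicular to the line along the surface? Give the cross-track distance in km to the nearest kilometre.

TG7: φ = -50.07900°, λ = +2.56650°
SEIS1: φ = +33.60250°, λ = +35.72117°
SEC-42: φ = -24.21833°, λ = -16.88667°
δ₁₃ = central angle TG7→SEC-42 = 0.522753 rad  (haversine)
θ₁₃ = bearing TG7→SEC-42 = 322.530°,  θ₁₂ = bearing TG7→SEIS1 = 27.106°
dₓₜ = R·arcsin(sin δ₁₃ · sin(θ₁₃ − θ₁₂)) = 6370·arcsin(0.49927·sin(295.425°)) = -2979.817 km
|dₓₜ| = 2979.817 km

2980 km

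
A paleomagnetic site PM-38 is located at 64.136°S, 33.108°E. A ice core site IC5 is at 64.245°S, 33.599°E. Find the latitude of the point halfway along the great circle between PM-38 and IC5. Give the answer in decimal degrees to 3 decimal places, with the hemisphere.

64.191°S

Bx = cos φ₂ cos Δλ = 0.434508,  By = cos φ₂ sin Δλ = 0.003724
φₘ = atan2(sin φ₁ + sin φ₂, √((cos φ₁ + Bx)² + By²)) = -64.19071°
λₘ = λ₁ + atan2(By, cos φ₁ + Bx) = 33.35302°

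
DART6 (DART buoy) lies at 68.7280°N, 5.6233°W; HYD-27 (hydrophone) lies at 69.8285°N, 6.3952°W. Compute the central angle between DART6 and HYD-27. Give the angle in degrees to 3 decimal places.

1.134°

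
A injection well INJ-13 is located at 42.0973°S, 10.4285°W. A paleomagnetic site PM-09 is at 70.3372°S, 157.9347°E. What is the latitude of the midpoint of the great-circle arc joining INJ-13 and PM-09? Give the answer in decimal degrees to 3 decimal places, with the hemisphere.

75.464°S

Bx = cos φ₂ cos Δλ = -0.329568,  By = cos φ₂ sin Δλ = 0.067871
φₘ = atan2(sin φ₁ + sin φ₂, √((cos φ₁ + Bx)² + By²)) = -75.46422°
λₘ = λ₁ + atan2(By, cos φ₁ + Bx) = -1.08364°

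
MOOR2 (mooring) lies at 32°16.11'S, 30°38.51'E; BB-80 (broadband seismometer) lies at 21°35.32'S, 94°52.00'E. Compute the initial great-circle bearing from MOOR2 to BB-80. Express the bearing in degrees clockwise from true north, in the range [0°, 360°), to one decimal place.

96.5°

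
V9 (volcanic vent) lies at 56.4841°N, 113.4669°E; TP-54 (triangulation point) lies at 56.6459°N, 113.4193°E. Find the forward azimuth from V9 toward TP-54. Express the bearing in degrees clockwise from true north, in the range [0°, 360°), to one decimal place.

350.8°

Δλ = -0.0476°
y = sin Δλ · cos φ₂ = -0.000457
x = cos φ₁ sin φ₂ − sin φ₁ cos φ₂ cos Δλ = 0.002824
θ = atan2(y, x) = -9.1875° → 350.8125° (mod 360°)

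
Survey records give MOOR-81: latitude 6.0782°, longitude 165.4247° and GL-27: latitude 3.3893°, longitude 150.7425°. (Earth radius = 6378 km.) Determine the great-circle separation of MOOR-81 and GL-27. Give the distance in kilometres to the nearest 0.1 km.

1655.9 km

Δφ = -2.6889°,  Δλ = -14.6822°
a = sin²(Δφ/2) + cos φ₁ cos φ₂ sin²(Δλ/2) = 0.016757
c = 2·arcsin(√a) = 0.259627 rad = 14.8755°
d = R·c = 6378 × 0.259627 = 1655.9 km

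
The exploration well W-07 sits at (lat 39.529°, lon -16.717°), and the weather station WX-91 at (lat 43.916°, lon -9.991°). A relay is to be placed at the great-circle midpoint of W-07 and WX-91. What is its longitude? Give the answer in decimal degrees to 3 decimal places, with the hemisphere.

13.469°W

Bx = cos φ₂ cos Δλ = 0.715400,  By = cos φ₂ sin Δλ = 0.084369
φₘ = atan2(sin φ₁ + sin φ₂, √((cos φ₁ + Bx)² + By²)) = 41.77150°
λₘ = λ₁ + atan2(By, cos φ₁ + Bx) = -13.46899°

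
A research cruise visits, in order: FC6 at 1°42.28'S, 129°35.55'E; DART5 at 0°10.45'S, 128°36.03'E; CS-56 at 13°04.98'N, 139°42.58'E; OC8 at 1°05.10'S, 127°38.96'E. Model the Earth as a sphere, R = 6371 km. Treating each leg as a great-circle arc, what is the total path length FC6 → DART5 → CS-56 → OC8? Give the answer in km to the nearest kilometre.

FC6: φ = -1.70467°, λ = +129.59250°
DART5: φ = -0.17417°, λ = +128.60050°
CS-56: φ = +13.08300°, λ = +139.70967°
OC8: φ = -1.08500°, λ = +127.64933°
FC6→DART5: c = 0.031831 rad, d = 202.80 km
DART5→CS-56: c = 0.300803 rad, d = 1916.42 km
CS-56→OC8: c = 0.323631 rad, d = 2061.85 km
Total = 202.80 + 1916.42 + 2061.85 = 4181.06 km

4181 km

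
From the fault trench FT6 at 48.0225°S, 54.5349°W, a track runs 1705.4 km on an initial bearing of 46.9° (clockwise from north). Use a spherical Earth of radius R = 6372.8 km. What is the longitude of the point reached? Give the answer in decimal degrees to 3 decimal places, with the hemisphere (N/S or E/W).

δ = d/R = 1705.4/6372.8 = 0.267606 rad
φ₂ = arcsin(sin φ₁ cos δ + cos φ₁ sin δ cos θ)
   = arcsin(-0.74341·0.96441 + 0.66884·0.26442·0.68327) = -36.59149°
λ₂ = λ₁ + atan2(sin θ sin δ cos φ₁, cos δ − sin φ₁ sin φ₂) = -40.62082°

40.621°W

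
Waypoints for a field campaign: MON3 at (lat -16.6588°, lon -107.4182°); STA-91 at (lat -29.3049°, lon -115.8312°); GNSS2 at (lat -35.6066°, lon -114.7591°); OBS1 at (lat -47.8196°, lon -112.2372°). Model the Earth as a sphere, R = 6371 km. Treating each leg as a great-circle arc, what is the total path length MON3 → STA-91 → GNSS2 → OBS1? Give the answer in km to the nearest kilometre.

MON3→STA-91: c = 0.258592 rad, d = 1647.49 km
STA-91→GNSS2: c = 0.111110 rad, d = 707.88 km
GNSS2→OBS1: c = 0.215642 rad, d = 1373.86 km
Total = 1647.49 + 707.88 + 1373.86 = 3729.23 km

3729 km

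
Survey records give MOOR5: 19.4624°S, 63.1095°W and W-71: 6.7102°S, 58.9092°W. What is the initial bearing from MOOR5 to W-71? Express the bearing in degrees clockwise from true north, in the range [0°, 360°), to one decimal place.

18.3°

Δλ = 4.2003°
y = sin Δλ · cos φ₂ = 0.072742
x = cos φ₁ sin φ₂ − sin φ₁ cos φ₂ cos Δλ = 0.219846
θ = atan2(y, x) = 18.3081° → 18.3081° (mod 360°)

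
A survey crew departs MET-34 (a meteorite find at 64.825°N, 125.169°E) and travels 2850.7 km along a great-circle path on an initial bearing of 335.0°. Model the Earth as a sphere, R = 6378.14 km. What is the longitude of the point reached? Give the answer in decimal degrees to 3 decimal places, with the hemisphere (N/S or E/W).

44.217°E

δ = d/R = 2850.7/6378.14 = 0.446948 rad
φ₂ = arcsin(sin φ₁ cos δ + cos φ₁ sin δ cos θ)
   = arcsin(0.90501·0.90177 + 0.42538·0.43222·0.90631) = 79.34099°
λ₂ = λ₁ + atan2(sin θ sin δ cos φ₁, cos δ − sin φ₁ sin φ₂) = 44.21675°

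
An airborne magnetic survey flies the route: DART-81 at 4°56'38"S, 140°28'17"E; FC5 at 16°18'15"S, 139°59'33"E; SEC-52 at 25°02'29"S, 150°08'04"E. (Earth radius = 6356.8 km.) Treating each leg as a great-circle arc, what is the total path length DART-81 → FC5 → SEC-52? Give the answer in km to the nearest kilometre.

2691 km

DART-81: φ = -4.94389°, λ = +140.47139°
FC5: φ = -16.30417°, λ = +139.99250°
SEC-52: φ = -25.04139°, λ = +150.13444°
DART-81→FC5: c = 0.198444 rad, d = 1261.47 km
FC5→SEC-52: c = 0.224938 rad, d = 1429.88 km
Total = 1261.47 + 1429.88 = 2691.35 km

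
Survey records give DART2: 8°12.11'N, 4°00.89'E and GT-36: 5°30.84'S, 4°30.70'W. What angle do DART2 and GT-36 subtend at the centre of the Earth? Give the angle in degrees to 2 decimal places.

DART2: φ = +8.20183°, λ = +4.01483°
GT-36: φ = -5.51400°, λ = -4.51167°
Δφ = -13.7158°,  Δλ = -8.5265°
a = sin²(Δφ/2) + cos φ₁ cos φ₂ sin²(Δλ/2) = 0.019703
c = 2·arcsin(√a) = 0.281662 rad = 16.1381°

16.14°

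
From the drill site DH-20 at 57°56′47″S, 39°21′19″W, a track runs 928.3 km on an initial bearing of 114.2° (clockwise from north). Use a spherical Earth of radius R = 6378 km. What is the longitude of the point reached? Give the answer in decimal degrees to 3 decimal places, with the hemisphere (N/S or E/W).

DH-20: φ = -57.94639°, λ = -39.35528°
δ = d/R = 928.3/6378 = 0.145547 rad
φ₂ = arcsin(sin φ₁ cos δ + cos φ₁ sin δ cos θ)
   = arcsin(-0.84755·0.98943 + 0.53071·0.14503·-0.40992) = -60.47523°
λ₂ = λ₁ + atan2(sin θ sin δ cos φ₁, cos δ − sin φ₁ sin φ₂) = -23.78368°

23.784°W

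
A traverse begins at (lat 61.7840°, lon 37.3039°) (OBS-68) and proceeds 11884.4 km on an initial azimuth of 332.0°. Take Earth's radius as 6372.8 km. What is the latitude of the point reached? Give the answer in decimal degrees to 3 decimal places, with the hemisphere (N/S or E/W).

δ = d/R = 11884.4/6372.8 = 1.864863 rad
φ₂ = arcsin(sin φ₁ cos δ + cos φ₁ sin δ cos θ)
   = arcsin(0.88117·-0.28985 + 0.47280·0.95707·0.88295) = 8.28690°
λ₂ = λ₁ + atan2(sin θ sin δ cos φ₁, cos δ − sin φ₁ sin φ₂) = -115.69166°

8.287°N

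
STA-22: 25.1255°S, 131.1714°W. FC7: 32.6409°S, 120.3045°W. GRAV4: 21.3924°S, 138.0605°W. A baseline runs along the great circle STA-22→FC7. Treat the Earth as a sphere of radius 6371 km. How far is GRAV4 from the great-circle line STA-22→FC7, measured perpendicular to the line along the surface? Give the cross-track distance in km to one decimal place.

δ₁₃ = central angle STA-22→GRAV4 = 0.128214 rad  (haversine)
θ₁₃ = bearing STA-22→GRAV4 = 299.136°,  θ₁₂ = bearing STA-22→FC7 = 130.836°
dₓₜ = R·arcsin(sin δ₁₃ · sin(θ₁₃ − θ₁₂)) = 6371·arcsin(0.12786·sin(168.300°)) = 165.206 km
|dₓₜ| = 165.206 km

165.2 km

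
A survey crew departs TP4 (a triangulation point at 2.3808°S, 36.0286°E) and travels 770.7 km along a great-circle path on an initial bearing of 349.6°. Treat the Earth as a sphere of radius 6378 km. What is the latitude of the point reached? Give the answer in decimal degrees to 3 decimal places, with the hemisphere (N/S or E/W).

4.429°N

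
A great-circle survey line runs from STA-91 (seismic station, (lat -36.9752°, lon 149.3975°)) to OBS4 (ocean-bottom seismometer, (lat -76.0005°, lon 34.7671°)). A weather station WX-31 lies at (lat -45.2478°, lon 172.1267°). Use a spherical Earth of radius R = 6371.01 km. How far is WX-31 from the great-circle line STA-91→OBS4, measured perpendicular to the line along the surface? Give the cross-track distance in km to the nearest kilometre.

1995 km

δ₁₃ = central angle STA-91→WX-31 = 0.330392 rad  (haversine)
θ₁₃ = bearing STA-91→WX-31 = 123.017°,  θ₁₂ = bearing STA-91→OBS4 = 194.741°
dₓₜ = R·arcsin(sin δ₁₃ · sin(θ₁₃ − θ₁₂)) = 6371.01·arcsin(0.32441·sin(-71.724°)) = -1995.032 km
|dₓₜ| = 1995.032 km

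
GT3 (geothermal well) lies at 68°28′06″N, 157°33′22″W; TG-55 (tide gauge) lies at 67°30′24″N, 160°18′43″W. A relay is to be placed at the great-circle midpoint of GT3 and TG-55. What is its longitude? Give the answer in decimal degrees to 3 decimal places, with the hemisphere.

158.963°W

GT3: φ = +68.46833°, λ = -157.55611°
TG-55: φ = +67.50667°, λ = -160.31194°
Bx = cos φ₂ cos Δλ = 0.382133,  By = cos φ₂ sin Δλ = -0.018394
φₘ = atan2(sin φ₁ + sin φ₂, √((cos φ₁ + Bx)² + By²)) = 67.99325°
λₘ = λ₁ + atan2(By, cos φ₁ + Bx) = -158.96264°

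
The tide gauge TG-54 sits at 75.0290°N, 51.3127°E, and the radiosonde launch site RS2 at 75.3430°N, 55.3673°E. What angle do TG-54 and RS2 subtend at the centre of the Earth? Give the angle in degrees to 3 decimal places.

1.083°

Δφ = 0.3140°,  Δλ = 4.0546°
a = sin²(Δφ/2) + cos φ₁ cos φ₂ sin²(Δλ/2) = 0.000089
c = 2·arcsin(√a) = 0.018901 rad = 1.0830°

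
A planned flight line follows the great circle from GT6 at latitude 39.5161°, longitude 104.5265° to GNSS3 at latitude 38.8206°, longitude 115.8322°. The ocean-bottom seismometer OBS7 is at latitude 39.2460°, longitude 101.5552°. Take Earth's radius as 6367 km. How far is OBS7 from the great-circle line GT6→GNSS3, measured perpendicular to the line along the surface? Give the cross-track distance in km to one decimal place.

δ₁₃ = central angle GT6→OBS7 = 0.040358 rad  (haversine)
θ₁₃ = bearing GT6→OBS7 = 264.237°,  θ₁₂ = bearing GT6→GNSS3 = 90.945°
dₓₜ = R·arcsin(sin δ₁₃ · sin(θ₁₃ − θ₁₂)) = 6367·arcsin(0.04035·sin(173.292°)) = 30.007 km
|dₓₜ| = 30.007 km

30.0 km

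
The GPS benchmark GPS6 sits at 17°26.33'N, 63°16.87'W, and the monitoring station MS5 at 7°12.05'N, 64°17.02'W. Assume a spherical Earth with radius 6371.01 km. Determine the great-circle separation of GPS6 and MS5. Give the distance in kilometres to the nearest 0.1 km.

1143.6 km

GPS6: φ = +17.43883°, λ = -63.28117°
MS5: φ = +7.20083°, λ = -64.28367°
Δφ = -10.2380°,  Δλ = -1.0025°
a = sin²(Δφ/2) + cos φ₁ cos φ₂ sin²(Δλ/2) = 0.008033
c = 2·arcsin(√a) = 0.179500 rad = 10.2846°
d = R·c = 6371.01 × 0.179500 = 1143.6 km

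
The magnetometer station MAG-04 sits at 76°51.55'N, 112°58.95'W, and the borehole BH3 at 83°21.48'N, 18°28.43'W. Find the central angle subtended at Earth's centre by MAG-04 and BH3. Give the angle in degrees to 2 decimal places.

15.16°

MAG-04: φ = +76.85917°, λ = -112.98250°
BH3: φ = +83.35800°, λ = -18.47383°
Δφ = 6.4988°,  Δλ = 94.5087°
a = sin²(Δφ/2) + cos φ₁ cos φ₂ sin²(Δλ/2) = 0.017394
c = 2·arcsin(√a) = 0.264547 rad = 15.1574°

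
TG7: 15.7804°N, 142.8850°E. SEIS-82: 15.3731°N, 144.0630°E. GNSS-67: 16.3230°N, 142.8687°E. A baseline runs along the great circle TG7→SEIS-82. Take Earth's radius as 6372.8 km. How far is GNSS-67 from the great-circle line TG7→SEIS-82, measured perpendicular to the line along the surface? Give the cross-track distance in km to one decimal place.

56.3 km

δ₁₃ = central angle TG7→GNSS-67 = 0.009474 rad  (haversine)
θ₁₃ = bearing TG7→GNSS-67 = 358.349°,  θ₁₂ = bearing TG7→SEIS-82 = 109.586°
dₓₜ = R·arcsin(sin δ₁₃ · sin(θ₁₃ − θ₁₂)) = 6372.8·arcsin(0.00947·sin(248.762°)) = -56.276 km
|dₓₜ| = 56.276 km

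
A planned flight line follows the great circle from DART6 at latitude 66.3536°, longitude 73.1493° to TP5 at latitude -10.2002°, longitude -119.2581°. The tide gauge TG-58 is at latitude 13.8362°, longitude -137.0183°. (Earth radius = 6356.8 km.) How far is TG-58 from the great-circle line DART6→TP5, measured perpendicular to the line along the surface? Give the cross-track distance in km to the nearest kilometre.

1629 km

δ₁₃ = central angle DART6→TG-58 = 1.688706 rad  (haversine)
θ₁₃ = bearing DART6→TG-58 = 29.430°,  θ₁₂ = bearing DART6→TP5 = 14.641°
dₓₜ = R·arcsin(sin δ₁₃ · sin(θ₁₃ − θ₁₂)) = 6356.8·arcsin(0.99306·sin(14.789°)) = 1629.197 km
|dₓₜ| = 1629.197 km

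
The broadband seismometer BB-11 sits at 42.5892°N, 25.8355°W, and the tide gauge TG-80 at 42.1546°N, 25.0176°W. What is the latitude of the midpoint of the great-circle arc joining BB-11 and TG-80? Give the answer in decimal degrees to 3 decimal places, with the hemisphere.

Bx = cos φ₂ cos Δλ = 0.741261,  By = cos φ₂ sin Δλ = 0.010582
φₘ = atan2(sin φ₁ + sin φ₂, √((cos φ₁ + Bx)² + By²)) = 42.37263°
λₘ = λ₁ + atan2(By, cos φ₁ + Bx) = -25.42514°

42.373°N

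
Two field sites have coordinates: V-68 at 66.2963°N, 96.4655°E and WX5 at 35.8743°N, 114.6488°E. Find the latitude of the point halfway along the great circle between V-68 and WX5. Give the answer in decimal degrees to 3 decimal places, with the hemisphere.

51.398°N

Bx = cos φ₂ cos Δλ = 0.769840,  By = cos φ₂ sin Δλ = 0.252862
φₘ = atan2(sin φ₁ + sin φ₂, √((cos φ₁ + Bx)² + By²)) = 51.39836°
λₘ = λ₁ + atan2(By, cos φ₁ + Bx) = 108.64213°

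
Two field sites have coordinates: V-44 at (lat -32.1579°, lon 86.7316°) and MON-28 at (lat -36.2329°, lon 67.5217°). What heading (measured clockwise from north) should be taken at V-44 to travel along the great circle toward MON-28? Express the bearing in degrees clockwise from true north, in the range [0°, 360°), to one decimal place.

Δλ = -19.2099°
y = sin Δλ · cos φ₂ = -0.265402
x = cos φ₁ sin φ₂ − sin φ₁ cos φ₂ cos Δλ = -0.094967
θ = atan2(y, x) = -109.6884° → 250.3116° (mod 360°)

250.3°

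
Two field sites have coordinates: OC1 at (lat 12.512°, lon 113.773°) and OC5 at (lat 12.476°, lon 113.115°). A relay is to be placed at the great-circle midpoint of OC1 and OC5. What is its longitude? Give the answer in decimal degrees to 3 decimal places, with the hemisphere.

Bx = cos φ₂ cos Δλ = 0.976322,  By = cos φ₂ sin Δλ = -0.011213
φₘ = atan2(sin φ₁ + sin φ₂, √((cos φ₁ + Bx)² + By²)) = 12.49420°
λₘ = λ₁ + atan2(By, cos φ₁ + Bx) = 113.44398°

113.444°E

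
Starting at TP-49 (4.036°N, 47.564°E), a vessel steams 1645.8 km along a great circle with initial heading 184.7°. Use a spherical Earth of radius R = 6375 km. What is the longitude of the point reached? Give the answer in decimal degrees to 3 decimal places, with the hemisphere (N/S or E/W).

46.344°E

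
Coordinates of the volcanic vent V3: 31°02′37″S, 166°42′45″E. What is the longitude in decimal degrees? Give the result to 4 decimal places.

166.7125°E

166° + 42′/60 + 45″/3600 = 166 + 0.70000 + 0.01250 = 166.7125°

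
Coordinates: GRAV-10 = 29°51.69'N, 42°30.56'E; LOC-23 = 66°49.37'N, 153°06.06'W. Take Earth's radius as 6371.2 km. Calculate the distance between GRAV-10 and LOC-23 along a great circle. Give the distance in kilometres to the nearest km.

9184 km

GRAV-10: φ = +29.86150°, λ = +42.50933°
LOC-23: φ = +66.82283°, λ = -153.10100°
Δφ = 36.9613°,  Δλ = 164.3897°
a = sin²(Δφ/2) + cos φ₁ cos φ₂ sin²(Δλ/2) = 0.435505
c = 2·arcsin(√a) = 1.441447 rad = 82.5888°
d = R·c = 6371.2 × 1.441447 = 9183.7 km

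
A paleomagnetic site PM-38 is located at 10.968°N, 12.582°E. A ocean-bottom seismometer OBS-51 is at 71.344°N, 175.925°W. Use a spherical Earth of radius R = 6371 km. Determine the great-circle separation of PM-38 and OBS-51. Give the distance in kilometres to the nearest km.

Δφ = 60.3760°,  Δλ = 171.4930°
a = sin²(Δφ/2) + cos φ₁ cos φ₂ sin²(Δλ/2) = 0.565162
c = 2·arcsin(√a) = 1.701492 rad = 97.4883°
d = R·c = 6371 × 1.701492 = 10840.2 km

10840 km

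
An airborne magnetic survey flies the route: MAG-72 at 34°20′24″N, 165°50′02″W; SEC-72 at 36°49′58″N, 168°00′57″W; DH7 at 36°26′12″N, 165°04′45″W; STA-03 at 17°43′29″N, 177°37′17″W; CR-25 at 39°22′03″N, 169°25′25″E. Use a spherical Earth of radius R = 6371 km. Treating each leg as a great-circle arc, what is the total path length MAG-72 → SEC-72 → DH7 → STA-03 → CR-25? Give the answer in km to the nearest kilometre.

MAG-72: φ = +34.34000°, λ = -165.83389°
SEC-72: φ = +36.83278°, λ = -168.01583°
DH7: φ = +36.43667°, λ = -165.07917°
STA-03: φ = +17.72472°, λ = -177.62139°
CR-25: φ = +39.36750°, λ = +169.42361°
MAG-72→SEC-72: c = 0.053400 rad, d = 340.21 km
SEC-72→DH7: c = 0.041705 rad, d = 265.70 km
DH7→STA-03: c = 0.379484 rad, d = 2417.69 km
STA-03→CR-25: c = 0.425682 rad, d = 2712.02 km
Total = 340.21 + 265.70 + 2417.69 + 2712.02 = 5735.62 km

5736 km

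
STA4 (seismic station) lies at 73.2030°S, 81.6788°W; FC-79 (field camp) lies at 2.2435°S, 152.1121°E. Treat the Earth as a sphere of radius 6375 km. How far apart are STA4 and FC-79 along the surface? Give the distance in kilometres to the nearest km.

10865 km

Δφ = 70.9595°,  Δλ = -126.2091°
a = sin²(Δφ/2) + cos φ₁ cos φ₂ sin²(Δλ/2) = 0.566552
c = 2·arcsin(√a) = 1.704297 rad = 97.6490°
d = R·c = 6375 × 1.704297 = 10864.9 km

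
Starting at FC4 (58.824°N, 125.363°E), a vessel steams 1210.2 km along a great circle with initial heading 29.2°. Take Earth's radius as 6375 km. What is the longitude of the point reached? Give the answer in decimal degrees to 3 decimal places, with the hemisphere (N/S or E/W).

δ = d/R = 1210.2/6375 = 0.189835 rad
φ₂ = arcsin(sin φ₁ cos δ + cos φ₁ sin δ cos θ)
   = arcsin(0.85558·0.98204 + 0.51767·0.18870·0.87292) = 67.74088°
λ₂ = λ₁ + atan2(sin θ sin δ cos φ₁, cos δ − sin φ₁ sin φ₂) = 139.42828°

139.428°E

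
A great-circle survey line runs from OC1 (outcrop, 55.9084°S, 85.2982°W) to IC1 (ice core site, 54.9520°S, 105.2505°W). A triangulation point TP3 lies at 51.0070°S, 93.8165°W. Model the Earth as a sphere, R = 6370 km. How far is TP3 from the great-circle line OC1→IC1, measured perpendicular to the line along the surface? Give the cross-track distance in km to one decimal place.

543.2 km

δ₁₃ = central angle OC1→TP3 = 0.122939 rad  (haversine)
θ₁₃ = bearing OC1→TP3 = 310.532°,  θ₁₂ = bearing OC1→IC1 = 266.538°
dₓₜ = R·arcsin(sin δ₁₃ · sin(θ₁₃ − θ₁₂)) = 6370·arcsin(0.12263·sin(43.993°)) = 543.224 km
|dₓₜ| = 543.224 km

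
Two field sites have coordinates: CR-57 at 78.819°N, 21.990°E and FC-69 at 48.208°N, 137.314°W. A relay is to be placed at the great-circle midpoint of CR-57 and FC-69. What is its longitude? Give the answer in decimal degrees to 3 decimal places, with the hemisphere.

129.272°W

Bx = cos φ₂ cos Δλ = -0.623423,  By = cos φ₂ sin Δλ = -0.235522
φₘ = atan2(sin φ₁ + sin φ₂, √((cos φ₁ + Bx)² + By²)) = 74.16085°
λₘ = λ₁ + atan2(By, cos φ₁ + Bx) = -129.27202°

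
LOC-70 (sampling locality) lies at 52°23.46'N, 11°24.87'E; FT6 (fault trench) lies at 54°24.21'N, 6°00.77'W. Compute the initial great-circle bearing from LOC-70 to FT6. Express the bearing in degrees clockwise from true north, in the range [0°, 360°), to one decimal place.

LOC-70: φ = +52.39100°, λ = +11.41450°
FT6: φ = +54.40350°, λ = -6.01283°
Δλ = -17.4273°
y = sin Δλ · cos φ₂ = -0.174329
x = cos φ₁ sin φ₂ − sin φ₁ cos φ₂ cos Δλ = 0.056284
θ = atan2(y, x) = -72.1068° → 287.8932° (mod 360°)

287.9°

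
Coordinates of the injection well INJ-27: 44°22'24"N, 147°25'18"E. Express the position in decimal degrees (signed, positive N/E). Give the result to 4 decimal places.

+44.3733°, +147.4217°

lat: 44.3733° N → +44.3733°
lon: 147.4217° E → +147.4217°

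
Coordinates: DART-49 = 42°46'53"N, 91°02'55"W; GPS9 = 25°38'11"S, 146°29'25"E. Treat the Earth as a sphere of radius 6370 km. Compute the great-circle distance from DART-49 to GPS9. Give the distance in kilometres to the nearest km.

14505 km

DART-49: φ = +42.78139°, λ = -91.04861°
GPS9: φ = -25.63639°, λ = +146.49028°
Δφ = -68.4178°,  Δλ = -122.4611°
a = sin²(Δφ/2) + cos φ₁ cos φ₂ sin²(Δλ/2) = 0.824507
c = 2·arcsin(√a) = 2.277085 rad = 130.4673°
d = R·c = 6370 × 2.277085 = 14505.0 km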